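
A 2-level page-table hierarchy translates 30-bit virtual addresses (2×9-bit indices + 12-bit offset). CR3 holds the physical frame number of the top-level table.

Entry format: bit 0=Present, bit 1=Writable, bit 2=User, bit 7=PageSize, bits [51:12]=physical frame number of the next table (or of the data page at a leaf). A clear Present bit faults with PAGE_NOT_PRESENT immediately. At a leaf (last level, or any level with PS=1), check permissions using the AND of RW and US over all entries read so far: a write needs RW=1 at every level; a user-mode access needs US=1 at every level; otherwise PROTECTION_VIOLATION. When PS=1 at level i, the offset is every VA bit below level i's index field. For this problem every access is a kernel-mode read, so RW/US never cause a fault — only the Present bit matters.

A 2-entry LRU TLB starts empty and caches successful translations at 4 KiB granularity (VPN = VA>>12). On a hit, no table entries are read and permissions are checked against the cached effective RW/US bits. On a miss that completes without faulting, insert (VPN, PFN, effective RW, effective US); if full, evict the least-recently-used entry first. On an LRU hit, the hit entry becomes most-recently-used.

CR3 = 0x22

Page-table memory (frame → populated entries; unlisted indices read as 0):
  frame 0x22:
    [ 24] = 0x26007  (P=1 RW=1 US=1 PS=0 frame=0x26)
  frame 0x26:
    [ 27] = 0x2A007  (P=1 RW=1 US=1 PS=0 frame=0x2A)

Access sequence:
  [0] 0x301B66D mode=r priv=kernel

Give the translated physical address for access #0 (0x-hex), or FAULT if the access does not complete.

Walk each access:
#0 VA=0x301B66D (r,kernel):
  L0 @0x22[24] → 0x26007  P=1,RW=1,US=1,PS=0
  L1 @0x26[27] → 0x2A007  P=1,RW=1,US=1,PS=0
  ✓ 0x2A66D  — 2 lookups

Access #0 PA: 0x2A66D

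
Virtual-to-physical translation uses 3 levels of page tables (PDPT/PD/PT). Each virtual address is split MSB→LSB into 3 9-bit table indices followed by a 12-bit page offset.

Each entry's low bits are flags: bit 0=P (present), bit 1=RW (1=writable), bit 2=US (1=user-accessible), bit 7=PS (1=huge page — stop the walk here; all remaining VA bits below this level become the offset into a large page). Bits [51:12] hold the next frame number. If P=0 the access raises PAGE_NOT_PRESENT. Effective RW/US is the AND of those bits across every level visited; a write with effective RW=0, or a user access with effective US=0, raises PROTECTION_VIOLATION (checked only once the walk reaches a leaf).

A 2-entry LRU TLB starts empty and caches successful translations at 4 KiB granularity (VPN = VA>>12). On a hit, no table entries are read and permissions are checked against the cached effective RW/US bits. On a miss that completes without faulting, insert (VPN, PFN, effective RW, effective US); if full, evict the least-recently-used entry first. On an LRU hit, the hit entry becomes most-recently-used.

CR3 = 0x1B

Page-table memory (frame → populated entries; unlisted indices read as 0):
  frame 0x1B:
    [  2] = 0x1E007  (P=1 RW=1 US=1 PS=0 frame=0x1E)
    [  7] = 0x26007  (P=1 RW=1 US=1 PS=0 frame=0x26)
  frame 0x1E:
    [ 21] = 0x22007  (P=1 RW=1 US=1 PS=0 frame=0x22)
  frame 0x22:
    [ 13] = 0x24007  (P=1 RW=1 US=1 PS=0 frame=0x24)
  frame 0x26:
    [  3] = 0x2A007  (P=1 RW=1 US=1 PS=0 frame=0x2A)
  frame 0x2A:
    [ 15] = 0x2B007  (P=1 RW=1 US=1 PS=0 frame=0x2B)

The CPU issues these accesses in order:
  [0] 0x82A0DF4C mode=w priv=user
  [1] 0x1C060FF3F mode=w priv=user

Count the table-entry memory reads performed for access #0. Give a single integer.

Per-access translation:
#0 VA=0x82A0DF4C (w,user):
  L0 @0x1B[2] → 0x1E007  P=1,RW=1,US=1,PS=0
  L1 @0x1E[21] → 0x22007  P=1,RW=1,US=1,PS=0
  L2 @0x22[13] → 0x24007  P=1,RW=1,US=1,PS=0
  ⇒ phys 0x24F4C  [3 reads]
#1 VA=0x1C060FF3F (w,user):
  L0 @0x1B[7] → 0x26007  P=1,RW=1,US=1,PS=0
  L1 @0x26[3] → 0x2A007  P=1,RW=1,US=1,PS=0
  L2 @0x2A[15] → 0x2B007  P=1,RW=1,US=1,PS=0
  ⇒ phys 0x2BF3F  [3 reads]

Entries read for #0: 3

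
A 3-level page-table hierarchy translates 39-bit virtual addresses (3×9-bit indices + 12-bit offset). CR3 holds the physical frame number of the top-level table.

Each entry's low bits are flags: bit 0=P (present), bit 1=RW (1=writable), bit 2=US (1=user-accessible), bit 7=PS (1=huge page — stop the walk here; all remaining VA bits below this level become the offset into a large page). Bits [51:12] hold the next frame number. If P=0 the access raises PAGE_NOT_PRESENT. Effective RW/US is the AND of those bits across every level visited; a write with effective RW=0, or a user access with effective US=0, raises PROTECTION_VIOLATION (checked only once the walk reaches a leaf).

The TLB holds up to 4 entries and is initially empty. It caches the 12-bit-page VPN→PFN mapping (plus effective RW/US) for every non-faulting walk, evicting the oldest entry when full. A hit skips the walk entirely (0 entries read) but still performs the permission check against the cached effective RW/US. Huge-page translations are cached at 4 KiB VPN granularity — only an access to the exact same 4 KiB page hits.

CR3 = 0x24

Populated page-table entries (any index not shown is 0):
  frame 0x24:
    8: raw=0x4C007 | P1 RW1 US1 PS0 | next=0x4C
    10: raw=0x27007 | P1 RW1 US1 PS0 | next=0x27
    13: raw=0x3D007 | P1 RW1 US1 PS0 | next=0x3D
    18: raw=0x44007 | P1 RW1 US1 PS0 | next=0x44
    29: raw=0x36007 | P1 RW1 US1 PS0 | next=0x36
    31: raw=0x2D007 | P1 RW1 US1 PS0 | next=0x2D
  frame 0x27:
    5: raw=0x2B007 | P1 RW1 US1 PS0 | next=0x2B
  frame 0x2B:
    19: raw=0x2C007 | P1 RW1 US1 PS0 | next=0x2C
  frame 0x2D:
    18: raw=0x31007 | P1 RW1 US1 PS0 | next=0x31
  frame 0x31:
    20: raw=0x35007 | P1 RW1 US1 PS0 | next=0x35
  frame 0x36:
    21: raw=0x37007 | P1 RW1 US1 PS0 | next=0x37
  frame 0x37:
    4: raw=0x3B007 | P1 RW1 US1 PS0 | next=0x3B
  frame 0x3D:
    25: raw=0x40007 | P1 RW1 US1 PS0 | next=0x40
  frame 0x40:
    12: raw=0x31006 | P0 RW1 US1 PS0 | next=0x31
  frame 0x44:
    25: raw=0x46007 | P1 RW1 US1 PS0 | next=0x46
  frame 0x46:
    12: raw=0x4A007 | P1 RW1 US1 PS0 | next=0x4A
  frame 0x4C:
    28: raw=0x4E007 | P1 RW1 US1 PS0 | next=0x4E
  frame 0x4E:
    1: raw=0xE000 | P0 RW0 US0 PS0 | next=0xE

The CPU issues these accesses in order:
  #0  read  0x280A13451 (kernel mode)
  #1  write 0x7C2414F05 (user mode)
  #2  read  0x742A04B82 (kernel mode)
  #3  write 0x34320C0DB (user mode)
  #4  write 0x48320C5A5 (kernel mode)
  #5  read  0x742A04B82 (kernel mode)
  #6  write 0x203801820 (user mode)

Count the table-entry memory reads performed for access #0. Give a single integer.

Trace:
#0 VA=0x280A13451 (r,kernel):
  [0] read 0x24 idx=10: raw=0x27007 flags P=1 W=1 U=1 S=0
  [1] read 0x27 idx=5: raw=0x2B007 flags P=1 W=1 U=1 S=0
  [2] read 0x2B idx=19: raw=0x2C007 flags P=1 W=1 U=1 S=0
  ⇒ phys 0x2C451  [3 reads]
#1 VA=0x7C2414F05 (w,user):
  [0] read 0x24 idx=31: raw=0x2D007 flags P=1 W=1 U=1 S=0
  [1] read 0x2D idx=18: raw=0x31007 flags P=1 W=1 U=1 S=0
  [2] read 0x31 idx=20: raw=0x35007 flags P=1 W=1 U=1 S=0
  ⇒ phys 0x35F05  [3 reads]
#2 VA=0x742A04B82 (r,kernel):
  [0] read 0x24 idx=29: raw=0x36007 flags P=1 W=1 U=1 S=0
  [1] read 0x36 idx=21: raw=0x37007 flags P=1 W=1 U=1 S=0
  [2] read 0x37 idx=4: raw=0x3B007 flags P=1 W=1 U=1 S=0
  ⇒ phys 0x3BB82  [3 reads]
#3 VA=0x34320C0DB (w,user):
  [0] read 0x24 idx=13: raw=0x3D007 flags P=1 W=1 U=1 S=0
  [1] read 0x3D idx=25: raw=0x40007 flags P=1 W=1 U=1 S=0
  [2] read 0x40 idx=12: raw=0x31006 flags P=0 W=1 U=1 S=0
  → PAGE_NOT_PRESENT  (3 entries read)
#4 VA=0x48320C5A5 (w,kernel):
  [0] read 0x24 idx=18: raw=0x44007 flags P=1 W=1 U=1 S=0
  [1] read 0x44 idx=25: raw=0x46007 flags P=1 W=1 U=1 S=0
  [2] read 0x46 idx=12: raw=0x4A007 flags P=1 W=1 U=1 S=0
  ⇒ phys 0x4A5A5  [3 reads]
#5 VA=0x742A04B82 (r,kernel):
  TLB hit vpn=0x742A04 → PA=0x3BB82
#6 VA=0x203801820 (w,user):
  [0] read 0x24 idx=8: raw=0x4C007 flags P=1 W=1 U=1 S=0
  [1] read 0x4C idx=28: raw=0x4E007 flags P=1 W=1 U=1 S=0
  [2] read 0x4E idx=1: raw=0xE000 flags P=0 W=0 U=0 S=0
  → PAGE_NOT_PRESENT  (3 entries read)

Entries read for #0: 3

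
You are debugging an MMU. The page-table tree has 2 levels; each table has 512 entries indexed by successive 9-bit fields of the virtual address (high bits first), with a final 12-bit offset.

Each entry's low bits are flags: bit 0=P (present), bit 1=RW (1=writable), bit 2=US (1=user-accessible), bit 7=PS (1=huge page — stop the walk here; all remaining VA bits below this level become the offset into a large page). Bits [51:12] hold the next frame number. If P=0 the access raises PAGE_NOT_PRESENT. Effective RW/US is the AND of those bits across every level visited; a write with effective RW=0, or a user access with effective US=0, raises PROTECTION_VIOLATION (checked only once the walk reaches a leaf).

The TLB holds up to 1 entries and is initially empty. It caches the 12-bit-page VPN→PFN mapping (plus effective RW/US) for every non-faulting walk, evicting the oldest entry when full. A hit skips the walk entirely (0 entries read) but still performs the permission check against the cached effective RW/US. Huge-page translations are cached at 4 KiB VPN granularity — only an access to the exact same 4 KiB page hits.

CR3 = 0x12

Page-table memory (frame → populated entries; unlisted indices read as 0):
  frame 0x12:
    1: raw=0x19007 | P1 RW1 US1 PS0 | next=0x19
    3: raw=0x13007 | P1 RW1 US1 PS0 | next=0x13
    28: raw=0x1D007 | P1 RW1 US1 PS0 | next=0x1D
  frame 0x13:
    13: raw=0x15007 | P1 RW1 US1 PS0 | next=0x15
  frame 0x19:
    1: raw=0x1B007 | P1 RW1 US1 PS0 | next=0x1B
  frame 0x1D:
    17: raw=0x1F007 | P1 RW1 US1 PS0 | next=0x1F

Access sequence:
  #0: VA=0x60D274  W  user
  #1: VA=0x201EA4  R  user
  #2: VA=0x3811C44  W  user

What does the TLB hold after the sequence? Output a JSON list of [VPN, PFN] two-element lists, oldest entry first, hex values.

Walk each access:
#0 VA=0x60D274 (w,user):
  lvl0: tbl 0x12, slot 3 ⇒ 0x13007 (P1/RW1/US1/PS0)
  lvl1: tbl 0x13, slot 13 ⇒ 0x15007 (P1/RW1/US1/PS0)
  ✓ 0x15274  — 2 lookups
#1 VA=0x201EA4 (r,user):
  lvl0: tbl 0x12, slot 1 ⇒ 0x19007 (P1/RW1/US1/PS0)
  lvl1: tbl 0x19, slot 1 ⇒ 0x1B007 (P1/RW1/US1/PS0)
  ✓ 0x1BEA4  — 2 lookups
#2 VA=0x3811C44 (w,user):
  lvl0: tbl 0x12, slot 28 ⇒ 0x1D007 (P1/RW1/US1/PS0)
  lvl1: tbl 0x1D, slot 17 ⇒ 0x1F007 (P1/RW1/US1/PS0)
  ✓ 0x1FC44  — 2 lookups

TLB: [["0x3811", "0x1F"]]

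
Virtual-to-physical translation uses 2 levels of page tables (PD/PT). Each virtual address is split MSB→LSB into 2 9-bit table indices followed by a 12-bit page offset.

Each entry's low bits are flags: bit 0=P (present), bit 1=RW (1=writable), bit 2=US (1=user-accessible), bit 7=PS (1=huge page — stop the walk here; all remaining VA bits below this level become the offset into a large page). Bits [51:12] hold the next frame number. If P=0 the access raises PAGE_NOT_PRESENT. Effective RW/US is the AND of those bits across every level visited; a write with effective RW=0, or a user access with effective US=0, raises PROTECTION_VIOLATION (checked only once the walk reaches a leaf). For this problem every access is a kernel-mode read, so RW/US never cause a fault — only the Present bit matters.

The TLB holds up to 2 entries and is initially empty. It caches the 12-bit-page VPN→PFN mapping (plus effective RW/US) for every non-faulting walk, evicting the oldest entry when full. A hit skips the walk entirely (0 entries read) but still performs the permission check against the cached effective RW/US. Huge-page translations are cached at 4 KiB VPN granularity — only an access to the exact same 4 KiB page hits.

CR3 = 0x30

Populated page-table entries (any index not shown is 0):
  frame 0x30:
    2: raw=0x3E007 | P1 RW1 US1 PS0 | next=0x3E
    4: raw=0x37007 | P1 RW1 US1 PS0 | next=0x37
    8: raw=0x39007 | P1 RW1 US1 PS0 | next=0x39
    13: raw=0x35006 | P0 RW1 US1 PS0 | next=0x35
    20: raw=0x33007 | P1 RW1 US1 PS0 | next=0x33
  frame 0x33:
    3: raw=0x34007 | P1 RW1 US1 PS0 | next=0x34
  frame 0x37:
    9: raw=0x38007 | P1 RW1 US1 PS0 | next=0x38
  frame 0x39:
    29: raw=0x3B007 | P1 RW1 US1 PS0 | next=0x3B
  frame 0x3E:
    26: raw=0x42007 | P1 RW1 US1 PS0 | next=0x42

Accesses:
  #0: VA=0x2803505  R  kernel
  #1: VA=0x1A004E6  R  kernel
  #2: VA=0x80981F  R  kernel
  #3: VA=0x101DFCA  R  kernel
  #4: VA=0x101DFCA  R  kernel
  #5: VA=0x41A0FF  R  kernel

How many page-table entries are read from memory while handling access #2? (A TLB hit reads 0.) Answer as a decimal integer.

Walk each access:
#0 VA=0x2803505 (r,kernel):
  L0: frame=0x30 idx=20 entry=0x33007 [P=1 RW=1 US=1 PS=0]
  L1: frame=0x33 idx=3 entry=0x34007 [P=1 RW=1 US=1 PS=0]
  → PA=0x34505  (2 entries read)
#1 VA=0x1A004E6 (r,kernel):
  L0: frame=0x30 idx=13 entry=0x35006 [P=0 RW=1 US=1 PS=0]
  ⇒ fault: PAGE_NOT_PRESENT  — 1 lookups
#2 VA=0x80981F (r,kernel):
  L0: frame=0x30 idx=4 entry=0x37007 [P=1 RW=1 US=1 PS=0]
  L1: frame=0x37 idx=9 entry=0x38007 [P=1 RW=1 US=1 PS=0]
  → PA=0x3881F  (2 entries read)
#3 VA=0x101DFCA (r,kernel):
  L0: frame=0x30 idx=8 entry=0x39007 [P=1 RW=1 US=1 PS=0]
  L1: frame=0x39 idx=29 entry=0x3B007 [P=1 RW=1 US=1 PS=0]
  → PA=0x3BFCA  (2 entries read)
#4 VA=0x101DFCA (r,kernel):
  TLB hit vpn=0x101D → PA=0x3BFCA
#5 VA=0x41A0FF (r,kernel):
  L0: frame=0x30 idx=2 entry=0x3E007 [P=1 RW=1 US=1 PS=0]
  L1: frame=0x3E idx=26 entry=0x42007 [P=1 RW=1 US=1 PS=0]
  → PA=0x420FF  (2 entries read)

Entries read for #2: 2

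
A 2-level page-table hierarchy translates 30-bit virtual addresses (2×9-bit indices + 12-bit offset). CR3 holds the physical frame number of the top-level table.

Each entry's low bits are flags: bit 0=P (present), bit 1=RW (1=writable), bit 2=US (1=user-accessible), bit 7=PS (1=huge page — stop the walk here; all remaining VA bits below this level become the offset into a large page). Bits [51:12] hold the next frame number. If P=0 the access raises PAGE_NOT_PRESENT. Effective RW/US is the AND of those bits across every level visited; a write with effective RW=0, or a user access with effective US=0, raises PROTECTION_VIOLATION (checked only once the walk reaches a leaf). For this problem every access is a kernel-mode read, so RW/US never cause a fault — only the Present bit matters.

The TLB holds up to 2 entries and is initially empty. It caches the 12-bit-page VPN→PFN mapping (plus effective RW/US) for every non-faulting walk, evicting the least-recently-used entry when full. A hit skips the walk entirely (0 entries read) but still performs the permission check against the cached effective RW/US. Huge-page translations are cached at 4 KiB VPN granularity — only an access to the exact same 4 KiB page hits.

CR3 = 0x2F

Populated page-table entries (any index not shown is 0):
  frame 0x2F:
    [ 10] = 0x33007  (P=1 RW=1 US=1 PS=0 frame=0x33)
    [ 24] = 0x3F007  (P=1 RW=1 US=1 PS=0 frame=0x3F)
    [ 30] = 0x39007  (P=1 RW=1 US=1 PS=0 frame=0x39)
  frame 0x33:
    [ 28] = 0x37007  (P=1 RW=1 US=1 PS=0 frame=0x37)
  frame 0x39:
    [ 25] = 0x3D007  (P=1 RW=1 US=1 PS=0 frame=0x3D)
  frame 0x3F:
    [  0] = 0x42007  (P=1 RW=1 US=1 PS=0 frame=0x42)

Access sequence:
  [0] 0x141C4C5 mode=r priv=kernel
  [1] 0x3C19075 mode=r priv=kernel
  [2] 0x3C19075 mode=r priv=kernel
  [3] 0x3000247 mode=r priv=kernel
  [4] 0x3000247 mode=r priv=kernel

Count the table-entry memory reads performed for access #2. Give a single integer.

Trace:
#0 VA=0x141C4C5 (r,kernel):
  L0: frame=0x2F idx=10 entry=0x33007 [P=1 RW=1 US=1 PS=0]
  L1: frame=0x33 idx=28 entry=0x37007 [P=1 RW=1 US=1 PS=0]
  → PA=0x374C5  (2 entries read)
#1 VA=0x3C19075 (r,kernel):
  L0: frame=0x2F idx=30 entry=0x39007 [P=1 RW=1 US=1 PS=0]
  L1: frame=0x39 idx=25 entry=0x3D007 [P=1 RW=1 US=1 PS=0]
  → PA=0x3D075  (2 entries read)
#2 VA=0x3C19075 (r,kernel):
  TLB hit vpn=0x3C19 → PA=0x3D075
#3 VA=0x3000247 (r,kernel):
  L0: frame=0x2F idx=24 entry=0x3F007 [P=1 RW=1 US=1 PS=0]
  L1: frame=0x3F idx=0 entry=0x42007 [P=1 RW=1 US=1 PS=0]
  → PA=0x42247  (2 entries read)
#4 VA=0x3000247 (r,kernel):
  TLB hit vpn=0x3000 → PA=0x42247

Entries read for #2: 0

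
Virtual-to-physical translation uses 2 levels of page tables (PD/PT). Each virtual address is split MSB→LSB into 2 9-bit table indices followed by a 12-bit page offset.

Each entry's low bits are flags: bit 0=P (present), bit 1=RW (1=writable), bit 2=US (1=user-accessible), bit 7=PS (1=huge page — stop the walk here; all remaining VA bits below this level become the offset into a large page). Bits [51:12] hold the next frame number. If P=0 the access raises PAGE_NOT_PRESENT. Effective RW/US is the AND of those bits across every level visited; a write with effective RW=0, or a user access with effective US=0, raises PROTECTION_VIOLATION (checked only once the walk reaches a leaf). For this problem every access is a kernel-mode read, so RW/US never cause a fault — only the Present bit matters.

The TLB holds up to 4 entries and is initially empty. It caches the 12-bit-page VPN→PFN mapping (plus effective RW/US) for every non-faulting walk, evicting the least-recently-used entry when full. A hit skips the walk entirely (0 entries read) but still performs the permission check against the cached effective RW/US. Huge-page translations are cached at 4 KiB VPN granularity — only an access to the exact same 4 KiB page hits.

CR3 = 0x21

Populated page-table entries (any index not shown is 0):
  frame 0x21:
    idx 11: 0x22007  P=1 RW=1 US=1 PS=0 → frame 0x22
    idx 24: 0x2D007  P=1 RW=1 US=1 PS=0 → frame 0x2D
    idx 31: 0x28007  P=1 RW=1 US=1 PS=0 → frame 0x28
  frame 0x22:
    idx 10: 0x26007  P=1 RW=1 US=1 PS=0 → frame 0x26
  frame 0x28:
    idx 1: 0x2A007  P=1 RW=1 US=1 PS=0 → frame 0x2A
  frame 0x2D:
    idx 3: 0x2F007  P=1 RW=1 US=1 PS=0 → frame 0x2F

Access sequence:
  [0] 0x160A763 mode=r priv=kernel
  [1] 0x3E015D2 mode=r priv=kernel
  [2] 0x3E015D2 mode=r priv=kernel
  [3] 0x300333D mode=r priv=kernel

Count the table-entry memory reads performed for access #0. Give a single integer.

Trace:
#0 VA=0x160A763 (r,kernel):
  lvl0: tbl 0x21, slot 11 ⇒ 0x22007 (P1/RW1/US1/PS0)
  lvl1: tbl 0x22, slot 10 ⇒ 0x26007 (P1/RW1/US1/PS0)
  → PA=0x26763  (2 entries read)
#1 VA=0x3E015D2 (r,kernel):
  lvl0: tbl 0x21, slot 31 ⇒ 0x28007 (P1/RW1/US1/PS0)
  lvl1: tbl 0x28, slot 1 ⇒ 0x2A007 (P1/RW1/US1/PS0)
  → PA=0x2A5D2  (2 entries read)
#2 VA=0x3E015D2 (r,kernel):
  TLB hit vpn=0x3E01 → PA=0x2A5D2
#3 VA=0x300333D (r,kernel):
  lvl0: tbl 0x21, slot 24 ⇒ 0x2D007 (P1/RW1/US1/PS0)
  lvl1: tbl 0x2D, slot 3 ⇒ 0x2F007 (P1/RW1/US1/PS0)
  → PA=0x2F33D  (2 entries read)

Entries read for #0: 2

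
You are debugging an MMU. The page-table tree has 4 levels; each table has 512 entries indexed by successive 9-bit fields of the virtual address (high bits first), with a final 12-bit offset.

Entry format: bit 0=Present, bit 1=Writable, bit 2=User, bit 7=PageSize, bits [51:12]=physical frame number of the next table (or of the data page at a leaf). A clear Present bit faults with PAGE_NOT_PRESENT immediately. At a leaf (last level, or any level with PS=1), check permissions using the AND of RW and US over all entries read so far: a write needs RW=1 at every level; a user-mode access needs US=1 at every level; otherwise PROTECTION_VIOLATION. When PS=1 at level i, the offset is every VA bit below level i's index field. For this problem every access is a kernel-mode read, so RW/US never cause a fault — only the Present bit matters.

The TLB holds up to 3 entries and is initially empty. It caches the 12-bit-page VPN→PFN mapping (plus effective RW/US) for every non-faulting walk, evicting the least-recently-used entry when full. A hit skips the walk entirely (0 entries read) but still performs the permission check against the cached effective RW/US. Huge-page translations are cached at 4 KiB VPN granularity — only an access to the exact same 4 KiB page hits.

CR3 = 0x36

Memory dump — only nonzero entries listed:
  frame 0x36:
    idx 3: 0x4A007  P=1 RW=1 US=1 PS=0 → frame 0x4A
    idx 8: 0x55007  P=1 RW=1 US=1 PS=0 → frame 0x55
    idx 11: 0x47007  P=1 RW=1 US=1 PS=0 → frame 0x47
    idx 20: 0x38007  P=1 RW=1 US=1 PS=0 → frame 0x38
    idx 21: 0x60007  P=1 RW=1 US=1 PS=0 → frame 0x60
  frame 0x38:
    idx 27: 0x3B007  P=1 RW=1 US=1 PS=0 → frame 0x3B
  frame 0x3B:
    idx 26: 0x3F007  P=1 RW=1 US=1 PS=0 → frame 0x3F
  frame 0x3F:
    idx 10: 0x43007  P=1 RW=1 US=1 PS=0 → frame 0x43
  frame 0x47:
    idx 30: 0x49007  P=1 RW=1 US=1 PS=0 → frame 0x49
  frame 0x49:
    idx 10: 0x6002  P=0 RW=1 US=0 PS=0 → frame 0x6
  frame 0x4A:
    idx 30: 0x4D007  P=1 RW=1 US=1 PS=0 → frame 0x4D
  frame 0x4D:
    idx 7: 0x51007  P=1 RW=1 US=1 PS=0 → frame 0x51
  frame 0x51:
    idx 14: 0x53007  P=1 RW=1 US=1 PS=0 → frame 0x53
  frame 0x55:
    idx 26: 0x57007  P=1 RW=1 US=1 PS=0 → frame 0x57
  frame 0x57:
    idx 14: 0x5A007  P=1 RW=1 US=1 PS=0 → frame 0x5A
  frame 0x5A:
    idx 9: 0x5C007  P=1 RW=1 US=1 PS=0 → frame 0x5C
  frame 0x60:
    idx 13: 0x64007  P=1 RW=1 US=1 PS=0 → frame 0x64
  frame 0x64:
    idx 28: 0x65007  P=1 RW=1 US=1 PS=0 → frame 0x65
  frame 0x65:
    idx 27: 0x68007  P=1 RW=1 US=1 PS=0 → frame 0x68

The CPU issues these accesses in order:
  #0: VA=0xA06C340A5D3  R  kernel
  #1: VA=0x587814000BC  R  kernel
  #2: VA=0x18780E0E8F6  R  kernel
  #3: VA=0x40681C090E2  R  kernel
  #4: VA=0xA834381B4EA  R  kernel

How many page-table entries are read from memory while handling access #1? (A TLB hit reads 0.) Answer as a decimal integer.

Per-access translation:
#0 VA=0xA06C340A5D3 (r,kernel):
  [0] read 0x36 idx=20: raw=0x38007 flags P=1 W=1 U=1 S=0
  [1] read 0x38 idx=27: raw=0x3B007 flags P=1 W=1 U=1 S=0
  [2] read 0x3B idx=26: raw=0x3F007 flags P=1 W=1 U=1 S=0
  [3] read 0x3F idx=10: raw=0x43007 flags P=1 W=1 U=1 S=0
  ⇒ phys 0x435D3  [4 reads]
#1 VA=0x587814000BC (r,kernel):
  [0] read 0x36 idx=11: raw=0x47007 flags P=1 W=1 U=1 S=0
  [1] read 0x47 idx=30: raw=0x49007 flags P=1 W=1 U=1 S=0
  [2] read 0x49 idx=10: raw=0x6002 flags P=0 W=1 U=0 S=0
  → PAGE_NOT_PRESENT  (3 entries read)
#2 VA=0x18780E0E8F6 (r,kernel):
  [0] read 0x36 idx=3: raw=0x4A007 flags P=1 W=1 U=1 S=0
  [1] read 0x4A idx=30: raw=0x4D007 flags P=1 W=1 U=1 S=0
  [2] read 0x4D idx=7: raw=0x51007 flags P=1 W=1 U=1 S=0
  [3] read 0x51 idx=14: raw=0x53007 flags P=1 W=1 U=1 S=0
  ⇒ phys 0x538F6  [4 reads]
#3 VA=0x40681C090E2 (r,kernel):
  [0] read 0x36 idx=8: raw=0x55007 flags P=1 W=1 U=1 S=0
  [1] read 0x55 idx=26: raw=0x57007 flags P=1 W=1 U=1 S=0
  [2] read 0x57 idx=14: raw=0x5A007 flags P=1 W=1 U=1 S=0
  [3] read 0x5A idx=9: raw=0x5C007 flags P=1 W=1 U=1 S=0
  ⇒ phys 0x5C0E2  [4 reads]
#4 VA=0xA834381B4EA (r,kernel):
  [0] read 0x36 idx=21: raw=0x60007 flags P=1 W=1 U=1 S=0
  [1] read 0x60 idx=13: raw=0x64007 flags P=1 W=1 U=1 S=0
  [2] read 0x64 idx=28: raw=0x65007 flags P=1 W=1 U=1 S=0
  [3] read 0x65 idx=27: raw=0x68007 flags P=1 W=1 U=1 S=0
  ⇒ phys 0x684EA  [4 reads]

Entries read for #1: 3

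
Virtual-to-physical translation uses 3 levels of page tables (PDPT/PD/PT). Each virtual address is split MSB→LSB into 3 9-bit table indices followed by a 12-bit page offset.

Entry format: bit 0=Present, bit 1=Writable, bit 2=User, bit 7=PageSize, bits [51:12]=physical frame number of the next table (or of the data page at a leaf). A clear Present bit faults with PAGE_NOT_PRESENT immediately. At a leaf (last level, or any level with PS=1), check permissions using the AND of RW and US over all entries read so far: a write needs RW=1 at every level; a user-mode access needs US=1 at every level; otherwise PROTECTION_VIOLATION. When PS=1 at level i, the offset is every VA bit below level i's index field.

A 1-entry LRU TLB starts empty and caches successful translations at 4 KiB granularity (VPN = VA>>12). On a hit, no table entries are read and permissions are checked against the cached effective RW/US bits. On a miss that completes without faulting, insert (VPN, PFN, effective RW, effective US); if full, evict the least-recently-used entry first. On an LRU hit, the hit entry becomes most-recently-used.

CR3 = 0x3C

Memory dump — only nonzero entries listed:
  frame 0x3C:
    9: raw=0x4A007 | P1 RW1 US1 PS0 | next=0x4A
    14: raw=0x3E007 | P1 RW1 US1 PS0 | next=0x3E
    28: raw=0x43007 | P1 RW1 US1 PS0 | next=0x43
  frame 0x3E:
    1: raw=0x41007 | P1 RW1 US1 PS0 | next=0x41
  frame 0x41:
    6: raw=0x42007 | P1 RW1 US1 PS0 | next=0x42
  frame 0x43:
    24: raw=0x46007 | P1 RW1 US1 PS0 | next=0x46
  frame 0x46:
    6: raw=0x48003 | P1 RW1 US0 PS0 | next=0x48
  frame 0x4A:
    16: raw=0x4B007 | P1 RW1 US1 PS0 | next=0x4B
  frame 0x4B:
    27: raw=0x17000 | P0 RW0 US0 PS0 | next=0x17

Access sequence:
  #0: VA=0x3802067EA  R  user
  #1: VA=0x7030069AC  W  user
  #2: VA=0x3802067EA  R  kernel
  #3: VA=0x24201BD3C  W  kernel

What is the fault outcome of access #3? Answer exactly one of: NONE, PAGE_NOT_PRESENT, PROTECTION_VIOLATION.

Walk each access:
#0 VA=0x3802067EA (r,user):
  L0: frame=0x3C idx=14 entry=0x3E007 [P=1 RW=1 US=1 PS=0]
  L1: frame=0x3E idx=1 entry=0x41007 [P=1 RW=1 US=1 PS=0]
  L2: frame=0x41 idx=6 entry=0x42007 [P=1 RW=1 US=1 PS=0]
  ✓ 0x427EA  — 3 lookups
#1 VA=0x7030069AC (w,user):
  L0: frame=0x3C idx=28 entry=0x43007 [P=1 RW=1 US=1 PS=0]
  L1: frame=0x43 idx=24 entry=0x46007 [P=1 RW=1 US=1 PS=0]
  L2: frame=0x46 idx=6 entry=0x48003 [P=1 RW=1 US=0 PS=0]
  ✗ PROTECTION_VIOLATION  [3 reads]
#2 VA=0x3802067EA (r,kernel):
  TLB hit vpn=0x380206 → PA=0x427EA
#3 VA=0x24201BD3C (w,kernel):
  L0: frame=0x3C idx=9 entry=0x4A007 [P=1 RW=1 US=1 PS=0]
  L1: frame=0x4A idx=16 entry=0x4B007 [P=1 RW=1 US=1 PS=0]
  L2: frame=0x4B idx=27 entry=0x17000 [P=0 RW=0 US=0 PS=0]
  ✗ PAGE_NOT_PRESENT  [3 reads]

Access #3 fault: PAGE_NOT_PRESENT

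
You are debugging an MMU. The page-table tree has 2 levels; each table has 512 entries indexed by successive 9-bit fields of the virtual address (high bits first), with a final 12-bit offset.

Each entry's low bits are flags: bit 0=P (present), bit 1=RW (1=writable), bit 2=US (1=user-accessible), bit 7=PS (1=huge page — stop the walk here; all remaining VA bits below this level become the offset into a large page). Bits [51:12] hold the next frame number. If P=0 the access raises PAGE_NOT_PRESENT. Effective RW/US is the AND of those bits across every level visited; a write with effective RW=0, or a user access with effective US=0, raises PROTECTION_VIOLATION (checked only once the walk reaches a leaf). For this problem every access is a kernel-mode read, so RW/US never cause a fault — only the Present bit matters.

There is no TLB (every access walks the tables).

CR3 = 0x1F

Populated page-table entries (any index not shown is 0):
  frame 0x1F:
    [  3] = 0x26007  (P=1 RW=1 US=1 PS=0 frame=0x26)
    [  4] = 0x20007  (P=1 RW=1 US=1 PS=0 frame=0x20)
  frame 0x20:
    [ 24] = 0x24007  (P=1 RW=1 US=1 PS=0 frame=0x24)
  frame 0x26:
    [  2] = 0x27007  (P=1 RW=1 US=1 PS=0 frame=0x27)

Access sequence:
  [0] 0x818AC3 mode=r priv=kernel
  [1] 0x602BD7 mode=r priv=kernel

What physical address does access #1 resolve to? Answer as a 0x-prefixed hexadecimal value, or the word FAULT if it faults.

Trace:
#0 VA=0x818AC3 (r,kernel):
  L0: frame=0x1F idx=4 entry=0x20007 [P=1 RW=1 US=1 PS=0]
  L1: frame=0x20 idx=24 entry=0x24007 [P=1 RW=1 US=1 PS=0]
  ✓ 0x24AC3  — 2 lookups
#1 VA=0x602BD7 (r,kernel):
  L0: frame=0x1F idx=3 entry=0x26007 [P=1 RW=1 US=1 PS=0]
  L1: frame=0x26 idx=2 entry=0x27007 [P=1 RW=1 US=1 PS=0]
  ✓ 0x27BD7  — 2 lookups

Access #1 PA: 0x27BD7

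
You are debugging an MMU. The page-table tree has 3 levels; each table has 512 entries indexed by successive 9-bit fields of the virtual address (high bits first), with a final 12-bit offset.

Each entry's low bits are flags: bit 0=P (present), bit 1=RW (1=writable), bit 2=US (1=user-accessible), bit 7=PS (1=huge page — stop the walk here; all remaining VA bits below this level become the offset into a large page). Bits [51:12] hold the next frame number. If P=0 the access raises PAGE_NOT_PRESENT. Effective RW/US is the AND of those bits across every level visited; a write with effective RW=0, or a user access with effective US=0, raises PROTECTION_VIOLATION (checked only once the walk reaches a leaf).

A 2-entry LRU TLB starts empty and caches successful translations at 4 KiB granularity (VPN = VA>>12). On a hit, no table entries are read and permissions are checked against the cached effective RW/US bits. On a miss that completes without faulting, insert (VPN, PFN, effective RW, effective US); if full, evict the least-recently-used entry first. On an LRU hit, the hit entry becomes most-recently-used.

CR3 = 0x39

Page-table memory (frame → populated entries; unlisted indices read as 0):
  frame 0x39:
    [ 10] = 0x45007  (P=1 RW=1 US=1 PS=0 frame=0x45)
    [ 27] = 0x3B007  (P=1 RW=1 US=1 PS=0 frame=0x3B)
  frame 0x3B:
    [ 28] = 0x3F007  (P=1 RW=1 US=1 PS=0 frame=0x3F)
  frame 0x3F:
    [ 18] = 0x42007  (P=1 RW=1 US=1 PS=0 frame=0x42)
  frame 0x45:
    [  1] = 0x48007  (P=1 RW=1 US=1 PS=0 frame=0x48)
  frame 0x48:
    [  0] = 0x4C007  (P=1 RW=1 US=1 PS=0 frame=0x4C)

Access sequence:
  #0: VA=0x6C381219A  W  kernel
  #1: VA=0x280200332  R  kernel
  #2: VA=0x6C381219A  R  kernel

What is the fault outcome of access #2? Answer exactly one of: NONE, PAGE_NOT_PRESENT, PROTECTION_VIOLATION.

Trace:
#0 VA=0x6C381219A (w,kernel):
  [0] read 0x39 idx=27: raw=0x3B007 flags P=1 W=1 U=1 S=0
  [1] read 0x3B idx=28: raw=0x3F007 flags P=1 W=1 U=1 S=0
  [2] read 0x3F idx=18: raw=0x42007 flags P=1 W=1 U=1 S=0
  ✓ 0x4219A  — 3 lookups
#1 VA=0x280200332 (r,kernel):
  [0] read 0x39 idx=10: raw=0x45007 flags P=1 W=1 U=1 S=0
  [1] read 0x45 idx=1: raw=0x48007 flags P=1 W=1 U=1 S=0
  [2] read 0x48 idx=0: raw=0x4C007 flags P=1 W=1 U=1 S=0
  ✓ 0x4C332  — 3 lookups
#2 VA=0x6C381219A (r,kernel):
  TLB hit vpn=0x6C3812 → PA=0x4219A

Access #2 fault: NONE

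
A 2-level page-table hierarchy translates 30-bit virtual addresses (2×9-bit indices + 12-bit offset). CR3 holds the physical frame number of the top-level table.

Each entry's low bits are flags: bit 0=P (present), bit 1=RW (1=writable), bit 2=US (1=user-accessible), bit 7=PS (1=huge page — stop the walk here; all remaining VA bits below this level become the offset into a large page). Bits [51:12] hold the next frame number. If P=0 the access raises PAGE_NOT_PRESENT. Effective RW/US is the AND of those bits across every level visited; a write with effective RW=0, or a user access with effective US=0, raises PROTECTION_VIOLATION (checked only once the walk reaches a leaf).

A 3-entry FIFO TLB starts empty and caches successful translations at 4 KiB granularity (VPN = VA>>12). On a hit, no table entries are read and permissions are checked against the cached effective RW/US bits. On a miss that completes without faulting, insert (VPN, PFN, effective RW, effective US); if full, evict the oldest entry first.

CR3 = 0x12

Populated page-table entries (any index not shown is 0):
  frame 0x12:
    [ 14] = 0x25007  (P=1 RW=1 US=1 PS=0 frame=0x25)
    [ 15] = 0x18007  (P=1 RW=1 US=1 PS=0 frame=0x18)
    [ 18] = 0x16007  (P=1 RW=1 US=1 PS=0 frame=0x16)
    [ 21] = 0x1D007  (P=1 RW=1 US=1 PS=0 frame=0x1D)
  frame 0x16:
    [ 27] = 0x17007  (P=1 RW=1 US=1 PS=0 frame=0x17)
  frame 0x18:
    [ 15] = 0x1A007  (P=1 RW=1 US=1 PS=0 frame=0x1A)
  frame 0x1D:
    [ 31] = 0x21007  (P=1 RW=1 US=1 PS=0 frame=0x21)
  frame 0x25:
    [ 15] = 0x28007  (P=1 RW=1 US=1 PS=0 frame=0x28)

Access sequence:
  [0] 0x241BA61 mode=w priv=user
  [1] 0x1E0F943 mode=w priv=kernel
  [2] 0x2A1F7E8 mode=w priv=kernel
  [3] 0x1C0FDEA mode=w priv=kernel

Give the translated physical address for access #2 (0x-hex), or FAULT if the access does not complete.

Per-access translation:
#0 VA=0x241BA61 (w,user):
  lvl0: tbl 0x12, slot 18 ⇒ 0x16007 (P1/RW1/US1/PS0)
  lvl1: tbl 0x16, slot 27 ⇒ 0x17007 (P1/RW1/US1/PS0)
  ⇒ phys 0x17A61  [2 reads]
#1 VA=0x1E0F943 (w,kernel):
  lvl0: tbl 0x12, slot 15 ⇒ 0x18007 (P1/RW1/US1/PS0)
  lvl1: tbl 0x18, slot 15 ⇒ 0x1A007 (P1/RW1/US1/PS0)
  ⇒ phys 0x1A943  [2 reads]
#2 VA=0x2A1F7E8 (w,kernel):
  lvl0: tbl 0x12, slot 21 ⇒ 0x1D007 (P1/RW1/US1/PS0)
  lvl1: tbl 0x1D, slot 31 ⇒ 0x21007 (P1/RW1/US1/PS0)
  ⇒ phys 0x217E8  [2 reads]
#3 VA=0x1C0FDEA (w,kernel):
  lvl0: tbl 0x12, slot 14 ⇒ 0x25007 (P1/RW1/US1/PS0)
  lvl1: tbl 0x25, slot 15 ⇒ 0x28007 (P1/RW1/US1/PS0)
  ⇒ phys 0x28DEA  [2 reads]

Access #2 PA: 0x217E8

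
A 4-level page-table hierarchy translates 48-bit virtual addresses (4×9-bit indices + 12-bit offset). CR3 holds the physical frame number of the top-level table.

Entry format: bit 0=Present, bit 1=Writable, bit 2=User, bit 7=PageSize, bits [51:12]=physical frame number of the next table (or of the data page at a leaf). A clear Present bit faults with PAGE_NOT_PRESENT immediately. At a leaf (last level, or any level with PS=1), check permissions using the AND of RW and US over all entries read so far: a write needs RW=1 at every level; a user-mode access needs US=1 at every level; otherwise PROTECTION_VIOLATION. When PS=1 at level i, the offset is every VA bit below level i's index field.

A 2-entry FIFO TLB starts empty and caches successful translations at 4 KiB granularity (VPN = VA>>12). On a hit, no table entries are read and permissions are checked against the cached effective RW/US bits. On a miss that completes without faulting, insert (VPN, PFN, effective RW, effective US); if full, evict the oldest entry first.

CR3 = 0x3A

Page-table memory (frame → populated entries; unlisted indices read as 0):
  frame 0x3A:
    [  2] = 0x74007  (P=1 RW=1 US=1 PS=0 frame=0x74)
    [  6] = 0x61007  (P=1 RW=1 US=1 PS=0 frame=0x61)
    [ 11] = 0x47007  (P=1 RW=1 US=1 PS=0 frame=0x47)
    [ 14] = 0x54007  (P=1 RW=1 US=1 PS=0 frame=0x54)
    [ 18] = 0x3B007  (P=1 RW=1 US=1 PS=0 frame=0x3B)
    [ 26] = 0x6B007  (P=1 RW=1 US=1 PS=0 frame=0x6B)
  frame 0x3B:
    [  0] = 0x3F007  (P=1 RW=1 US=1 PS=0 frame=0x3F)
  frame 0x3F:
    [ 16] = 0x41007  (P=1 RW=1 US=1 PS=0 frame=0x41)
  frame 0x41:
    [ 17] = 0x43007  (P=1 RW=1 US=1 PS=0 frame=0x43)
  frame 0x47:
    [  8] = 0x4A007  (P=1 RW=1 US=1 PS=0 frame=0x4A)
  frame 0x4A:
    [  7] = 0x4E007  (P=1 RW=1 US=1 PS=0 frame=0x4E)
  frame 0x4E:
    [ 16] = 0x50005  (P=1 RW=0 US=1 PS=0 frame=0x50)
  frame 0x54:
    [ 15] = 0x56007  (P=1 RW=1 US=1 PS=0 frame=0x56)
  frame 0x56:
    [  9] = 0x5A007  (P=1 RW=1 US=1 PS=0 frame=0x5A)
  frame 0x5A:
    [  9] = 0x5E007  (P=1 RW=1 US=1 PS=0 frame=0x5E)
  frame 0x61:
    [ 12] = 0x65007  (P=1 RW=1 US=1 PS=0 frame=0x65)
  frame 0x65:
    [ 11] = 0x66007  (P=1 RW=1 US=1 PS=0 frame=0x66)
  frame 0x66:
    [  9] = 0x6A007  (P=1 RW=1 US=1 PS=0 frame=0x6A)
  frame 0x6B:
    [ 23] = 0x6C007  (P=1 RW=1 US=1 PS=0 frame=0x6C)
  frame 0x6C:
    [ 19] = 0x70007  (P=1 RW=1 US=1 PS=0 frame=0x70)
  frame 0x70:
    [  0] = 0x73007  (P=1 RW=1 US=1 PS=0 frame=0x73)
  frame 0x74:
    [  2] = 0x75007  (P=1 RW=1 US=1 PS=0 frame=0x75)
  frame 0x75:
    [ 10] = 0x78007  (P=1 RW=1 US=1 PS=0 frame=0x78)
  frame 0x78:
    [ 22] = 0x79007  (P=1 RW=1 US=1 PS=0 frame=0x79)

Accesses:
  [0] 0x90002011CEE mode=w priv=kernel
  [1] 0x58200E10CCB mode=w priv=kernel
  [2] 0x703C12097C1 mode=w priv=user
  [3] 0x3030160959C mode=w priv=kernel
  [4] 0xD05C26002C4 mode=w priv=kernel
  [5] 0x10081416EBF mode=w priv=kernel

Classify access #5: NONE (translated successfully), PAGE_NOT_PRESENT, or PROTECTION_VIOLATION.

Walk each access:
#0 VA=0x90002011CEE (w,kernel):
  [0] read 0x3A idx=18: raw=0x3B007 flags P=1 W=1 U=1 S=0
  [1] read 0x3B idx=0: raw=0x3F007 flags P=1 W=1 U=1 S=0
  [2] read 0x3F idx=16: raw=0x41007 flags P=1 W=1 U=1 S=0
  [3] read 0x41 idx=17: raw=0x43007 flags P=1 W=1 U=1 S=0
  → PA=0x43CEE  (4 entries read)
#1 VA=0x58200E10CCB (w,kernel):
  [0] read 0x3A idx=11: raw=0x47007 flags P=1 W=1 U=1 S=0
  [1] read 0x47 idx=8: raw=0x4A007 flags P=1 W=1 U=1 S=0
  [2] read 0x4A idx=7: raw=0x4E007 flags P=1 W=1 U=1 S=0
  [3] read 0x4E idx=16: raw=0x50005 flags P=1 W=0 U=1 S=0
  → PROTECTION_VIOLATION  (4 entries read)
#2 VA=0x703C12097C1 (w,user):
  [0] read 0x3A idx=14: raw=0x54007 flags P=1 W=1 U=1 S=0
  [1] read 0x54 idx=15: raw=0x56007 flags P=1 W=1 U=1 S=0
  [2] read 0x56 idx=9: raw=0x5A007 flags P=1 W=1 U=1 S=0
  [3] read 0x5A idx=9: raw=0x5E007 flags P=1 W=1 U=1 S=0
  → PA=0x5E7C1  (4 entries read)
#3 VA=0x3030160959C (w,kernel):
  [0] read 0x3A idx=6: raw=0x61007 flags P=1 W=1 U=1 S=0
  [1] read 0x61 idx=12: raw=0x65007 flags P=1 W=1 U=1 S=0
  [2] read 0x65 idx=11: raw=0x66007 flags P=1 W=1 U=1 S=0
  [3] read 0x66 idx=9: raw=0x6A007 flags P=1 W=1 U=1 S=0
  → PA=0x6A59C  (4 entries read)
#4 VA=0xD05C26002C4 (w,kernel):
  [0] read 0x3A idx=26: raw=0x6B007 flags P=1 W=1 U=1 S=0
  [1] read 0x6B idx=23: raw=0x6C007 flags P=1 W=1 U=1 S=0
  [2] read 0x6C idx=19: raw=0x70007 flags P=1 W=1 U=1 S=0
  [3] read 0x70 idx=0: raw=0x73007 flags P=1 W=1 U=1 S=0
  → PA=0x732C4  (4 entries read)
#5 VA=0x10081416EBF (w,kernel):
  [0] read 0x3A idx=2: raw=0x74007 flags P=1 W=1 U=1 S=0
  [1] read 0x74 idx=2: raw=0x75007 flags P=1 W=1 U=1 S=0
  [2] read 0x75 idx=10: raw=0x78007 flags P=1 W=1 U=1 S=0
  [3] read 0x78 idx=22: raw=0x79007 flags P=1 W=1 U=1 S=0
  → PA=0x79EBF  (4 entries read)

Access #5 fault: NONE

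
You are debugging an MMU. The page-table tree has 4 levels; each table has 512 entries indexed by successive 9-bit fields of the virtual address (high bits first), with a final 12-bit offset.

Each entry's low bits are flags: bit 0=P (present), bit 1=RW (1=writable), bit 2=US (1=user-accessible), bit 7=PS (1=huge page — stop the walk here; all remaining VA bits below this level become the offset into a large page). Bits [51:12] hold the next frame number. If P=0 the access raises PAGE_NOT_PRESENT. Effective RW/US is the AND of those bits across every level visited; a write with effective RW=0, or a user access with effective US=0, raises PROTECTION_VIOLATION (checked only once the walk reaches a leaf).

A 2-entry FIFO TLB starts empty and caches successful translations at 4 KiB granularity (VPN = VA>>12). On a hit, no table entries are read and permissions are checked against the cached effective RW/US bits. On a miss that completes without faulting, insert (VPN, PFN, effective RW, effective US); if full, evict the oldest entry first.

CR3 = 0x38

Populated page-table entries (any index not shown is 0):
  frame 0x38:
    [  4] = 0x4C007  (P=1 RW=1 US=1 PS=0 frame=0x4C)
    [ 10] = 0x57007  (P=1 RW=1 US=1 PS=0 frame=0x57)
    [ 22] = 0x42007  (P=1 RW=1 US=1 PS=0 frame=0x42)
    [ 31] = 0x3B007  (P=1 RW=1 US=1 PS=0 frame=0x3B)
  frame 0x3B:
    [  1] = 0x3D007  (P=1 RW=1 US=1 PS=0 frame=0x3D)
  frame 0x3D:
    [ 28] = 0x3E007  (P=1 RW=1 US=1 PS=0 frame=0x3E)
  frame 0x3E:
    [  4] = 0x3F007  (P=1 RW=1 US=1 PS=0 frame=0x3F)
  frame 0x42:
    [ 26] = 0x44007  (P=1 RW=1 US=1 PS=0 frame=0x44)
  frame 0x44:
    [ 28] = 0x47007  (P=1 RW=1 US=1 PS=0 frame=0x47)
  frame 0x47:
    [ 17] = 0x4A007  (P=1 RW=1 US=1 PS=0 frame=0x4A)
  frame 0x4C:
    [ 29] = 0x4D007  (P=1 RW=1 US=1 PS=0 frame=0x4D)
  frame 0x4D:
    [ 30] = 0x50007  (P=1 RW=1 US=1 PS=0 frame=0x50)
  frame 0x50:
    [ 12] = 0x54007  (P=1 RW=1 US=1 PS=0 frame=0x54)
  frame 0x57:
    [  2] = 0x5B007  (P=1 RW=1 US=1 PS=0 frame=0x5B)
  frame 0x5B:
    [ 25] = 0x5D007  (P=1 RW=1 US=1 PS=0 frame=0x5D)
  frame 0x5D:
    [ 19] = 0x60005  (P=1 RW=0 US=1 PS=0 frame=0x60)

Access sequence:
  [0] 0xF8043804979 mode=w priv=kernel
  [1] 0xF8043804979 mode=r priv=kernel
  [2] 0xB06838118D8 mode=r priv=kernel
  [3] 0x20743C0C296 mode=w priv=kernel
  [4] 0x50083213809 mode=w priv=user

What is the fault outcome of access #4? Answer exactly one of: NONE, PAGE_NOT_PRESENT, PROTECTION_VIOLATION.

Per-access translation:
#0 VA=0xF8043804979 (w,kernel):
  L0: frame=0x38 idx=31 entry=0x3B007 [P=1 RW=1 US=1 PS=0]
  L1: frame=0x3B idx=1 entry=0x3D007 [P=1 RW=1 US=1 PS=0]
  L2: frame=0x3D idx=28 entry=0x3E007 [P=1 RW=1 US=1 PS=0]
  L3: frame=0x3E idx=4 entry=0x3F007 [P=1 RW=1 US=1 PS=0]
  ⇒ phys 0x3F979  [4 reads]
#1 VA=0xF8043804979 (r,kernel):
  TLB hit vpn=0xF8043804 → PA=0x3F979
#2 VA=0xB06838118D8 (r,kernel):
  L0: frame=0x38 idx=22 entry=0x42007 [P=1 RW=1 US=1 PS=0]
  L1: frame=0x42 idx=26 entry=0x44007 [P=1 RW=1 US=1 PS=0]
  L2: frame=0x44 idx=28 entry=0x47007 [P=1 RW=1 US=1 PS=0]
  L3: frame=0x47 idx=17 entry=0x4A007 [P=1 RW=1 US=1 PS=0]
  ⇒ phys 0x4A8D8  [4 reads]
#3 VA=0x20743C0C296 (w,kernel):
  L0: frame=0x38 idx=4 entry=0x4C007 [P=1 RW=1 US=1 PS=0]
  L1: frame=0x4C idx=29 entry=0x4D007 [P=1 RW=1 US=1 PS=0]
  L2: frame=0x4D idx=30 entry=0x50007 [P=1 RW=1 US=1 PS=0]
  L3: frame=0x50 idx=12 entry=0x54007 [P=1 RW=1 US=1 PS=0]
  ⇒ phys 0x54296  [4 reads]
#4 VA=0x50083213809 (w,user):
  L0: frame=0x38 idx=10 entry=0x57007 [P=1 RW=1 US=1 PS=0]
  L1: frame=0x57 idx=2 entry=0x5B007 [P=1 RW=1 US=1 PS=0]
  L2: frame=0x5B idx=25 entry=0x5D007 [P=1 RW=1 US=1 PS=0]
  L3: frame=0x5D idx=19 entry=0x60005 [P=1 RW=0 US=1 PS=0]
  ⇒ fault: PROTECTION_VIOLATION  — 4 lookups

Access #4 fault: PROTECTION_VIOLATION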